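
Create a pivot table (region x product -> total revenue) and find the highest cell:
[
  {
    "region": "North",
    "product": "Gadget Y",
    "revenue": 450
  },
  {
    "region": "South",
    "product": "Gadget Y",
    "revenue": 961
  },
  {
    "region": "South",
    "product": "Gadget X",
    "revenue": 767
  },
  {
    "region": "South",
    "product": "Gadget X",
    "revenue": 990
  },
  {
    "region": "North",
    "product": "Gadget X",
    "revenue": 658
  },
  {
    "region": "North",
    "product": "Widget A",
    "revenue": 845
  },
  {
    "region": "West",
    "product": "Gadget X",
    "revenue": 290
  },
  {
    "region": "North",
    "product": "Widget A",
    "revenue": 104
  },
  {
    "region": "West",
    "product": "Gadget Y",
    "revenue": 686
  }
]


Pivot: region (rows) x product (columns) -> total revenue

     Gadget X      Gadget Y      Widget A    
North          658           450           949  
South         1757           961             0  
West           290           686             0  

Highest: South / Gadget X = $1757

South / Gadget X = $1757


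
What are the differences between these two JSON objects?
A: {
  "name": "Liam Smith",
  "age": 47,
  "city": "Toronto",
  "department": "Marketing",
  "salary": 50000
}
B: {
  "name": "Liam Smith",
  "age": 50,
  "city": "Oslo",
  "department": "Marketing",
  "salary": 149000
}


Comparing each field (in key order):
  name: same
  age: DIFFERENT
  city: DIFFERENT
  department: same
  salary: DIFFERENT
Differences:
  age: 47 -> 50
  city: Toronto -> Oslo
  salary: 50000 -> 149000

3 field(s) changed

3 changes: age, city, salary


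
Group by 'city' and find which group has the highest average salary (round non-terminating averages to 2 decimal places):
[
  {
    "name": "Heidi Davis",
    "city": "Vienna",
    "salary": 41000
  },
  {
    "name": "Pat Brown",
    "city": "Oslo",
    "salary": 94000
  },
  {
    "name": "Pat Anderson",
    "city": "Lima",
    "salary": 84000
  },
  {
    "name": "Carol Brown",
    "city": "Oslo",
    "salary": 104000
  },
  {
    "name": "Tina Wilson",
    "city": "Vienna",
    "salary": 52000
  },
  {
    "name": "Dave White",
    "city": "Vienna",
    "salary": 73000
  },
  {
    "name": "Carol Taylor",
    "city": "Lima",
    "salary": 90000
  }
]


Group by: city

Groups:
  Lima: 2 people, avg salary = 174000/2 = $87000
  Oslo: 2 people, avg salary = 198000/2 = $99000
  Vienna: 3 people, avg salary = 166000/3 ≈ $55333.33

Highest average salary: Oslo ($99000)

Oslo ($99000)


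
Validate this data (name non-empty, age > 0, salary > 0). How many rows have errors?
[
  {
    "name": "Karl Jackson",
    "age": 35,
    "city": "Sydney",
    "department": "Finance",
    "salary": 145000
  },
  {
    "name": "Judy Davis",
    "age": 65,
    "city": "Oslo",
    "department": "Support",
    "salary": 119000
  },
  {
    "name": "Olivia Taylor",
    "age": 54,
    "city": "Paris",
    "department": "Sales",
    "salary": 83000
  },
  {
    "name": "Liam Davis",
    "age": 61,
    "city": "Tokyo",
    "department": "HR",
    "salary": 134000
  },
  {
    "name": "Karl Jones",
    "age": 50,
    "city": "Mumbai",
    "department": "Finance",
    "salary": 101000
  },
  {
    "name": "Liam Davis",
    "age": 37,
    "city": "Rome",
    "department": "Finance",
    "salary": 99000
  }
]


Validating 6 records:
Rules: name non-empty, age > 0, salary > 0

  Row 1 (Karl Jackson): OK
  Row 2 (Judy Davis): OK
  Row 3 (Olivia Taylor): OK
  Row 4 (Liam Davis): OK
  Row 5 (Karl Jones): OK
  Row 6 (Liam Davis): OK

Total errors: 0

0 errors


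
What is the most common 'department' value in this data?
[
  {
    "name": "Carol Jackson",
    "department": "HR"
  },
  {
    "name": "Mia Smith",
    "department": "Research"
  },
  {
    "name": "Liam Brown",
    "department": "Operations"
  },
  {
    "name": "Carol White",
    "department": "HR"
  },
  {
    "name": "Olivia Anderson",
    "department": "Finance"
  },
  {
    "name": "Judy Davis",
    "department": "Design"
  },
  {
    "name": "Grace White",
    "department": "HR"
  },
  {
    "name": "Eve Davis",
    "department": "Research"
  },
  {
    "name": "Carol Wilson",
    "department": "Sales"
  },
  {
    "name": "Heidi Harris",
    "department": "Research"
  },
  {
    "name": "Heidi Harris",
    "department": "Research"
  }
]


Counting 'department' values across 11 records:

  Research: 4 ####
  HR: 3 ###
  Operations: 1 #
  Finance: 1 #
  Design: 1 #
  Sales: 1 #

Most common: Research (4 times)

Research (4 times)


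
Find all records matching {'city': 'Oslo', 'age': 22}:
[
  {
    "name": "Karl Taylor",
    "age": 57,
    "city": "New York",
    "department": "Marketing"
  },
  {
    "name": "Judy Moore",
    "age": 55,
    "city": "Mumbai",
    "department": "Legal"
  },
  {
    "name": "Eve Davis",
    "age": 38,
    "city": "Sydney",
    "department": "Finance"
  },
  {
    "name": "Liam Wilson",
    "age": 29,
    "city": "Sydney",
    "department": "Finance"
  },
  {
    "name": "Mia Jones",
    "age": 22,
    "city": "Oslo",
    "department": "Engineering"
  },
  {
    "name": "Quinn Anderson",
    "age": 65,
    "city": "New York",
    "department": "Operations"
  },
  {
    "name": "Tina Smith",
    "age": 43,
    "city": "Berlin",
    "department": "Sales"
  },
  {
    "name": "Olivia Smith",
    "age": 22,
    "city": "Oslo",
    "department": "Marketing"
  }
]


Search criteria: {'city': 'Oslo', 'age': 22}

Checking 8 records:
  Karl Taylor: {city: New York, age: 57}
  Judy Moore: {city: Mumbai, age: 55}
  Eve Davis: {city: Sydney, age: 38}
  Liam Wilson: {city: Sydney, age: 29}
  Mia Jones: {city: Oslo, age: 22} <-- MATCH
  Quinn Anderson: {city: New York, age: 65}
  Tina Smith: {city: Berlin, age: 43}
  Olivia Smith: {city: Oslo, age: 22} <-- MATCH

Matches: ["Mia Jones", "Olivia Smith"]

["Mia Jones", "Olivia Smith"]


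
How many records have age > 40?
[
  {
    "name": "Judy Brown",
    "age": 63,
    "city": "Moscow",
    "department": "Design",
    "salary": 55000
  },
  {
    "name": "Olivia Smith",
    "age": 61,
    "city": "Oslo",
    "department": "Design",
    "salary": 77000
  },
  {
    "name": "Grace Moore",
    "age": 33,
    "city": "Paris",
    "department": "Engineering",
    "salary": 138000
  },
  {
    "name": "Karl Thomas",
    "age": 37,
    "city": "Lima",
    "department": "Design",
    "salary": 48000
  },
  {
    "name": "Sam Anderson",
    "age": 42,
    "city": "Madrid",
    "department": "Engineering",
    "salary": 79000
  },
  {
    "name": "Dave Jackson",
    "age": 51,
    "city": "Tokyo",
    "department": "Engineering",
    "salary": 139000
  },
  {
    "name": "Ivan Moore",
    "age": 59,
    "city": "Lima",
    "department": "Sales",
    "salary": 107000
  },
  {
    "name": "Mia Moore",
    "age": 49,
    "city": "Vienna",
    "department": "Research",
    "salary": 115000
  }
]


Data: 8 records
Condition: age > 40

Checking each record:
  Judy Brown: 63 MATCH
  Olivia Smith: 61 MATCH
  Grace Moore: 33
  Karl Thomas: 37
  Sam Anderson: 42 MATCH
  Dave Jackson: 51 MATCH
  Ivan Moore: 59 MATCH
  Mia Moore: 49 MATCH

Count: 6

6


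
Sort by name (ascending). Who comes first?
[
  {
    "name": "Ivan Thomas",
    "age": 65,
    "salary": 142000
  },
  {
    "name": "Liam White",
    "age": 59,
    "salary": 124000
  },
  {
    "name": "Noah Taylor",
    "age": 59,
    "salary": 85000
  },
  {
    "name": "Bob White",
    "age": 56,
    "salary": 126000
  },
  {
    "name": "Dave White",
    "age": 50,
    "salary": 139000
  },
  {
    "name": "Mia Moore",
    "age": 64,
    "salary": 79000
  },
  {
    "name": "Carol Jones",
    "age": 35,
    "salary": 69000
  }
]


Sort by: name (ascending)

Sorted order:
  1. Bob White (name = Bob White)
  2. Carol Jones (name = Carol Jones)
  3. Dave White (name = Dave White)
  4. Ivan Thomas (name = Ivan Thomas)
  5. Liam White (name = Liam White)
  6. Mia Moore (name = Mia Moore)
  7. Noah Taylor (name = Noah Taylor)

First: Bob White

Bob White


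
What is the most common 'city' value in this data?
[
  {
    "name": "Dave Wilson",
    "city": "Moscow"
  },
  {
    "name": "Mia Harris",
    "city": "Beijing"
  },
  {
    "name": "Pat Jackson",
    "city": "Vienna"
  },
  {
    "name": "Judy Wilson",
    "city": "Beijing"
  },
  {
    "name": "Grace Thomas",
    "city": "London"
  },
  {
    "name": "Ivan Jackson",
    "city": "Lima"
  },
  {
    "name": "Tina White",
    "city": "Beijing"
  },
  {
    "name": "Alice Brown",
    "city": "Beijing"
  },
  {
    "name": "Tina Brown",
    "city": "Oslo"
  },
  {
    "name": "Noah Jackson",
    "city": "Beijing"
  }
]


Counting 'city' values across 10 records:

  Beijing: 5 #####
  Moscow: 1 #
  Vienna: 1 #
  London: 1 #
  Lima: 1 #
  Oslo: 1 #

Most common: Beijing (5 times)

Beijing (5 times)


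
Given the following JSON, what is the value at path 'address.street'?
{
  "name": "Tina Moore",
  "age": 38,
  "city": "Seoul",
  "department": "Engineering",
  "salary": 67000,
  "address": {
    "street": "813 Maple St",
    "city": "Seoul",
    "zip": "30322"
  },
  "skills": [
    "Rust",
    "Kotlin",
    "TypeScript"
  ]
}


Query: address.street
Path: address -> street
Value: 813 Maple St

813 Maple St


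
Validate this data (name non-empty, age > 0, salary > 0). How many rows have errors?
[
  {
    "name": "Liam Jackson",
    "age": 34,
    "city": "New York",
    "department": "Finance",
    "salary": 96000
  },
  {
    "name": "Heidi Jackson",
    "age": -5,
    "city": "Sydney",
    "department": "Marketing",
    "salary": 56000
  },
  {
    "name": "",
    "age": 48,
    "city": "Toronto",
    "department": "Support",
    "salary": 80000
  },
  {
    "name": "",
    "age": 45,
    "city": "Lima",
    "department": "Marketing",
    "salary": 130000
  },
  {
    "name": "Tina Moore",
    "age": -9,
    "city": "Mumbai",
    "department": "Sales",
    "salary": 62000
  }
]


Validating 5 records:
Rules: name non-empty, age > 0, salary > 0

  Row 1 (Liam Jackson): OK
  Row 2 (Heidi Jackson): negative age: -5
  Row 3 (???): empty name
  Row 4 (???): empty name
  Row 5 (Tina Moore): negative age: -9

Total errors: 4

4 errors


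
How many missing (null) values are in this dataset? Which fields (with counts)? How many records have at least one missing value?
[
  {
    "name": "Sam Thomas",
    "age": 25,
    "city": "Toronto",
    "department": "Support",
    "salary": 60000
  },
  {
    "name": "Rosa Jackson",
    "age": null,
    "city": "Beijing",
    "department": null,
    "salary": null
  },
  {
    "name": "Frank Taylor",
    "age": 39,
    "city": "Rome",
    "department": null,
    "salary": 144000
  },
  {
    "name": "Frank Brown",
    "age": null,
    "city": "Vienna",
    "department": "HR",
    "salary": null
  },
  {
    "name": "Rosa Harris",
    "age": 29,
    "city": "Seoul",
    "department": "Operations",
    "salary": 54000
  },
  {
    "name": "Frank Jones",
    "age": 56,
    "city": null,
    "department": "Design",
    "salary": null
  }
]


Checking for missing (null) values in 6 records:

  Sam Thomas: complete
  Rosa Jackson: age, department, salary
  Frank Taylor: department
  Frank Brown: age, salary
  Rosa Harris: complete
  Frank Jones: city, salary

Per field:
  name: 0 missing
  age: 2 missing
  city: 1 missing
  department: 2 missing
  salary: 3 missing

Total missing values: 8
Records with any missing: 4

8 missing values (age: 2, city: 1, department: 2, salary: 3); 4 incomplete records


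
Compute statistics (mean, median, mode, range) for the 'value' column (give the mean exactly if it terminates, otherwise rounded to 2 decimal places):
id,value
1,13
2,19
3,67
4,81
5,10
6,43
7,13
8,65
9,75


Data: [13, 19, 67, 81, 10, 43, 13, 65, 75]
Count: 9
Sum: 386
Mean: 386/9 ≈ 42.89 (rounded to 2 decimal places)
Sorted: [10, 13, 13, 19, 43, 65, 67, 75, 81]
Median: 43.0
Mode: 13 (2 times)
Range: 81 - 10 = 71
Min: 10, Max: 81

mean≈42.89, median=43.0, mode=13, range=71


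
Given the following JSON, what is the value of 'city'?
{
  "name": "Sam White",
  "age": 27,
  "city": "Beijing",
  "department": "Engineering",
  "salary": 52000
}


Looking up field 'city'
Value: Beijing

Beijing


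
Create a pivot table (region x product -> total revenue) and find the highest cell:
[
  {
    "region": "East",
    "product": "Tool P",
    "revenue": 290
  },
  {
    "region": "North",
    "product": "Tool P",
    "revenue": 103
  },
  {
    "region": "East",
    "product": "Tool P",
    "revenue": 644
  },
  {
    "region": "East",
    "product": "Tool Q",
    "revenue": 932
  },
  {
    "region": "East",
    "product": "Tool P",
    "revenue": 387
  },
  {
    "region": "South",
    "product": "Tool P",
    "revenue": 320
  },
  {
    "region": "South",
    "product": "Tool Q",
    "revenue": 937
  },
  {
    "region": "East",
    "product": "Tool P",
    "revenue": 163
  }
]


Pivot: region (rows) x product (columns) -> total revenue

     Tool P        Tool Q      
East          1484           932  
North          103             0  
South          320           937  

Highest: East / Tool P = $1484

East / Tool P = $1484


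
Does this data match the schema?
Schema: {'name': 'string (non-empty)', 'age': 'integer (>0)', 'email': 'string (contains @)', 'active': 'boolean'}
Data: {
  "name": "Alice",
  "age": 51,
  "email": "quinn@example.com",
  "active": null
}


Validating each field against schema:
  name: OK (non-empty string)
  age: OK (positive integer)
  email: OK (string with @)
  active: FAIL (null is not a boolean)

Result: INVALID (1 error: active)

INVALID (1 error: active)


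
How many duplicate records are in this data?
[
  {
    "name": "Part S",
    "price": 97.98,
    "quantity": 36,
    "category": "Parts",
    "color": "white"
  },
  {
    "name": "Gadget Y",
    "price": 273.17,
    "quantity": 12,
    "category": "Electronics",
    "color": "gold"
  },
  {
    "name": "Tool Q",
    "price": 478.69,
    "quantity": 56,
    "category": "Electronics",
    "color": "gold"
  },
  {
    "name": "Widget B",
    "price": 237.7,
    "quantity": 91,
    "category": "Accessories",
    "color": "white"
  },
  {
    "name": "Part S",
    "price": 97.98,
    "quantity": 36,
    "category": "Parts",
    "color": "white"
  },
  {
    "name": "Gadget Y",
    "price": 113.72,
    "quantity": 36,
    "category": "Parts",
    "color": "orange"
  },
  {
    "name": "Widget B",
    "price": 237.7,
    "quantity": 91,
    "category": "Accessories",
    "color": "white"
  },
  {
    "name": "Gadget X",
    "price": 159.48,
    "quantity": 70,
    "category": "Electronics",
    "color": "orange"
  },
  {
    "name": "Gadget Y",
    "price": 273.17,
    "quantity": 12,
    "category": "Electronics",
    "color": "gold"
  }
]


Checking 9 records for duplicates:

  Row 1: Part S ($97.98, qty 36)
  Row 2: Gadget Y ($273.17, qty 12)
  Row 3: Tool Q ($478.69, qty 56)
  Row 4: Widget B ($237.7, qty 91)
  Row 5: Part S ($97.98, qty 36) <-- DUPLICATE
  Row 6: Gadget Y ($113.72, qty 36)
  Row 7: Widget B ($237.7, qty 91) <-- DUPLICATE
  Row 8: Gadget X ($159.48, qty 70)
  Row 9: Gadget Y ($273.17, qty 12) <-- DUPLICATE

Duplicates found: 3
Unique records: 6

3 duplicates, 6 unique


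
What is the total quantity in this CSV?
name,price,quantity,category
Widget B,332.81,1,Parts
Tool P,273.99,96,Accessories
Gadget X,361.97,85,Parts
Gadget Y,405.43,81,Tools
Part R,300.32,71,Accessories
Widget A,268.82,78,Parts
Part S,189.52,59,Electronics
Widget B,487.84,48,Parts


Computing total quantity:
Values: [1, 96, 85, 81, 71, 78, 59, 48]
Sum = 519

519


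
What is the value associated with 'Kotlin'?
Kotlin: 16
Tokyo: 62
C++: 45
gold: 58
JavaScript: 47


Looking up key 'Kotlin'
Value: 16

16


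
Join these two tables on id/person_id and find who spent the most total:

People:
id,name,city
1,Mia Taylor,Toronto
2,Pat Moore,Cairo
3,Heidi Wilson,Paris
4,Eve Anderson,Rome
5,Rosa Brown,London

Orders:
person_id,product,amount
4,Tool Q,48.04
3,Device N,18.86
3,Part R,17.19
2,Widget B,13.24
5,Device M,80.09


Join on: people.id = orders.person_id

Joined rows:
  Eve Anderson (Rome) bought Tool Q for $48.04
  Heidi Wilson (Paris) bought Device N for $18.86
  Heidi Wilson (Paris) bought Part R for $17.19
  Pat Moore (Cairo) bought Widget B for $13.24
  Rosa Brown (London) bought Device M for $80.09

Total per person:
  Rosa Brown: $80.09
  Eve Anderson: $48.04
  Heidi Wilson: $36.05
  Pat Moore: $13.24

Top spender: Rosa Brown ($80.09)

Rosa Brown ($80.09)


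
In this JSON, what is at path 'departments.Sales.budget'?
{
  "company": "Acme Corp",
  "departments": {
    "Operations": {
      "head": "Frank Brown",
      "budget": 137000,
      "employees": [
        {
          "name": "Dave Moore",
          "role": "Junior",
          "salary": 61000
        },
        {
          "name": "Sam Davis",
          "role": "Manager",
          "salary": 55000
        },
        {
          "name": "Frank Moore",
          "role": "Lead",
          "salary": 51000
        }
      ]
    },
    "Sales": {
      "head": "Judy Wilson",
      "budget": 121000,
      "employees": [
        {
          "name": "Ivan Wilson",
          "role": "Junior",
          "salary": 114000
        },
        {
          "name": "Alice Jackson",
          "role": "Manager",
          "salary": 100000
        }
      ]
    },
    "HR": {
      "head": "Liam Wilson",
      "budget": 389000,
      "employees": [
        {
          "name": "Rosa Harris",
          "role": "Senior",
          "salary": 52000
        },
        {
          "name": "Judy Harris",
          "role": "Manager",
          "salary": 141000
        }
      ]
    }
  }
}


Path: departments.Sales.budget

Navigate:
  -> departments
  -> Sales
  -> budget = 121000

121000


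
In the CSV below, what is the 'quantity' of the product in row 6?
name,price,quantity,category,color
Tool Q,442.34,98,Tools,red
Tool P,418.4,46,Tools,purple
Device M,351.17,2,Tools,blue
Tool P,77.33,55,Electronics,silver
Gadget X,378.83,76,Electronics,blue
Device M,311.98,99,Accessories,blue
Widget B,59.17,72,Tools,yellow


Query: Row 6 ('Device M'), column 'quantity'
Value: 99

99


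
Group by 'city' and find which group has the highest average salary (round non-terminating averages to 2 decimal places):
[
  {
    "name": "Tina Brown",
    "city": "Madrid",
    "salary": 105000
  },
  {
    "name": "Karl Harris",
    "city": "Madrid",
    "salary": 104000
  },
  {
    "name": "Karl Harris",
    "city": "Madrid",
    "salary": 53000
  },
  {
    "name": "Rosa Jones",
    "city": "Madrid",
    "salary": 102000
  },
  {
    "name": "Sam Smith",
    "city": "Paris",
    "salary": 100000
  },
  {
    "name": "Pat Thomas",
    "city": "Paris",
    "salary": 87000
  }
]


Group by: city

Groups:
  Madrid: 4 people, avg salary = 364000/4 = $91000
  Paris: 2 people, avg salary = 187000/2 = $93500

Highest average salary: Paris ($93500)

Paris ($93500)


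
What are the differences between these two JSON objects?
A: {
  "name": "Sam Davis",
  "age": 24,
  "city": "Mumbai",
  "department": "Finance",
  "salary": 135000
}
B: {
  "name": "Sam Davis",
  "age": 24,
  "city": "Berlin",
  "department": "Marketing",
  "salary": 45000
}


Comparing each field (in key order):
  name: same
  age: same
  city: DIFFERENT
  department: DIFFERENT
  salary: DIFFERENT
Differences:
  city: Mumbai -> Berlin
  department: Finance -> Marketing
  salary: 135000 -> 45000

3 field(s) changed

3 changes: city, department, salary


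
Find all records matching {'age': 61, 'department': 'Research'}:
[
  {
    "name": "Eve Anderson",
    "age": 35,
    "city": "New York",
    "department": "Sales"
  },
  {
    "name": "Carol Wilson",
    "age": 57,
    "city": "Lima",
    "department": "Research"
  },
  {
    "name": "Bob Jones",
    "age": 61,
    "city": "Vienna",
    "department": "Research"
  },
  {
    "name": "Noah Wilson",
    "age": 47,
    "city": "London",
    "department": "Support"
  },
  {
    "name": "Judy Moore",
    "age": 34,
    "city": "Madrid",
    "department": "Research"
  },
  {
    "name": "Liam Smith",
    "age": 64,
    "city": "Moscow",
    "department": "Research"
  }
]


Search criteria: {'age': 61, 'department': 'Research'}

Checking 6 records:
  Eve Anderson: {age: 35, department: Sales}
  Carol Wilson: {age: 57, department: Research}
  Bob Jones: {age: 61, department: Research} <-- MATCH
  Noah Wilson: {age: 47, department: Support}
  Judy Moore: {age: 34, department: Research}
  Liam Smith: {age: 64, department: Research}

Matches: ["Bob Jones"]

["Bob Jones"]


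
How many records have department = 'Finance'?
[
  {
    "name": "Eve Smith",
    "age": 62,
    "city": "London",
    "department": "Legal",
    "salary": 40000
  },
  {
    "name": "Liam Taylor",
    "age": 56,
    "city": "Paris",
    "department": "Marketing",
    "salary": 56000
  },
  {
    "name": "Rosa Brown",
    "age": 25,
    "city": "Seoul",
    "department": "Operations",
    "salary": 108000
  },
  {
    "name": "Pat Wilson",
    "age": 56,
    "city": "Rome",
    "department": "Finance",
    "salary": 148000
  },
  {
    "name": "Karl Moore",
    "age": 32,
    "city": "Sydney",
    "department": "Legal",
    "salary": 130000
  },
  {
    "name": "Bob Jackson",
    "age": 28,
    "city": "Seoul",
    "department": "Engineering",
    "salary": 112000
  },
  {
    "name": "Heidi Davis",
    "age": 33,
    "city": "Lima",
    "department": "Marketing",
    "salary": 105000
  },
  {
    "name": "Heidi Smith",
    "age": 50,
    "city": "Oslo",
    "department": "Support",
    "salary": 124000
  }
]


Data: 8 records
Condition: department = 'Finance'

Checking each record:
  Eve Smith: Legal
  Liam Taylor: Marketing
  Rosa Brown: Operations
  Pat Wilson: Finance MATCH
  Karl Moore: Legal
  Bob Jackson: Engineering
  Heidi Davis: Marketing
  Heidi Smith: Support

Count: 1

1


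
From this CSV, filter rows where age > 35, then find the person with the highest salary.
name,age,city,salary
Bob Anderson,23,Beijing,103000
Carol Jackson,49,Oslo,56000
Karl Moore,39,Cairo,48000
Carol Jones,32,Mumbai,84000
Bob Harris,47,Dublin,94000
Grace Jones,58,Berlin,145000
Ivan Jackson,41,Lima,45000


Filter: age > 35
Sort by: salary (descending)

Filtered records (5):
  Grace Jones, age 58, salary $145000
  Bob Harris, age 47, salary $94000
  Carol Jackson, age 49, salary $56000
  Karl Moore, age 39, salary $48000
  Ivan Jackson, age 41, salary $45000

Highest salary: Grace Jones ($145000)

Grace Jones


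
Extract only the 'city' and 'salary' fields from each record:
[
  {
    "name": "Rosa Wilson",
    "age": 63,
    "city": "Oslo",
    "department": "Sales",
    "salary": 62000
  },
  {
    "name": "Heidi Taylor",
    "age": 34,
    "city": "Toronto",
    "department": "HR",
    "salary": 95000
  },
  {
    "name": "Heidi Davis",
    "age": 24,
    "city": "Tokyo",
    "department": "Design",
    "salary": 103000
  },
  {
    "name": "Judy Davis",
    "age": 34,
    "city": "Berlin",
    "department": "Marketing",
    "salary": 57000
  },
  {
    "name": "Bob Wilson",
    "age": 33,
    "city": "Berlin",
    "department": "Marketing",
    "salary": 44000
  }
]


Original: 5 records with fields: name, age, city, department, salary
Keep: ['city', 'salary']
Drop: ['name', 'age', 'department']
Result: 5 records, 2 fields each

[
  {
    "city": "Oslo",
    "salary": 62000
  },
  {
    "city": "Toronto",
    "salary": 95000
  },
  {
    "city": "Tokyo",
    "salary": 103000
  },
  {
    "city": "Berlin",
    "salary": 57000
  },
  {
    "city": "Berlin",
    "salary": 44000
  }
]


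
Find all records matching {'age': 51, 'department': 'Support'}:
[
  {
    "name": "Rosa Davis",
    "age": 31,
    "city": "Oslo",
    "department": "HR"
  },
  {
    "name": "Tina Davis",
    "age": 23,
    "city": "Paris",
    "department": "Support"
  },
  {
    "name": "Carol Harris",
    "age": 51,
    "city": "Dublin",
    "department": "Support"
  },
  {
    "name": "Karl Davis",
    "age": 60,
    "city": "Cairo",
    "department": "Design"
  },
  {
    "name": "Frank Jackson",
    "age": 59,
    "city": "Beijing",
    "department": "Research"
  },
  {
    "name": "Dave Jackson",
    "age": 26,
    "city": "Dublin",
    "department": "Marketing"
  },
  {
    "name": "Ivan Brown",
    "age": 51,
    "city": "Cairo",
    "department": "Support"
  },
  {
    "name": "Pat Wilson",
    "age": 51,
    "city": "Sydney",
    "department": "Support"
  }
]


Search criteria: {'age': 51, 'department': 'Support'}

Checking 8 records:
  Rosa Davis: {age: 31, department: HR}
  Tina Davis: {age: 23, department: Support}
  Carol Harris: {age: 51, department: Support} <-- MATCH
  Karl Davis: {age: 60, department: Design}
  Frank Jackson: {age: 59, department: Research}
  Dave Jackson: {age: 26, department: Marketing}
  Ivan Brown: {age: 51, department: Support} <-- MATCH
  Pat Wilson: {age: 51, department: Support} <-- MATCH

Matches: ["Carol Harris", "Ivan Brown", "Pat Wilson"]

["Carol Harris", "Ivan Brown", "Pat Wilson"]


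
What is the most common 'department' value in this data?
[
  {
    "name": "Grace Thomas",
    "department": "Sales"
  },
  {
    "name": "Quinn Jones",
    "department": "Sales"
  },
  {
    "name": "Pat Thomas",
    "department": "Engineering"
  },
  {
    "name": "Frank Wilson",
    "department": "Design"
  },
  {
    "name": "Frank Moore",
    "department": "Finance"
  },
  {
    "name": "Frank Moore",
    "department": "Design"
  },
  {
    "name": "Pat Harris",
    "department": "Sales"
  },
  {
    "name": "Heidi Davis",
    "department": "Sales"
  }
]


Counting 'department' values across 8 records:

  Sales: 4 ####
  Design: 2 ##
  Engineering: 1 #
  Finance: 1 #

Most common: Sales (4 times)

Sales (4 times)


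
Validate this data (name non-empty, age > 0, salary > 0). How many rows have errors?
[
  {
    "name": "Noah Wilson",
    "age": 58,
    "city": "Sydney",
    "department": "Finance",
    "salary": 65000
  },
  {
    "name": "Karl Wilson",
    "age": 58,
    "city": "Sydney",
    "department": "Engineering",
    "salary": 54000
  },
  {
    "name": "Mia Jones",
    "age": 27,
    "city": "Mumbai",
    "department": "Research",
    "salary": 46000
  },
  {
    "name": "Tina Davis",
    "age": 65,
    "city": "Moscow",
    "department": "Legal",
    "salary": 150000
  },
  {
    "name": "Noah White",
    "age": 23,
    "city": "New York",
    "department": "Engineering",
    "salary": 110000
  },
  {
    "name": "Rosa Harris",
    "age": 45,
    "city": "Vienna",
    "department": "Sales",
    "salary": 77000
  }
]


Validating 6 records:
Rules: name non-empty, age > 0, salary > 0

  Row 1 (Noah Wilson): OK
  Row 2 (Karl Wilson): OK
  Row 3 (Mia Jones): OK
  Row 4 (Tina Davis): OK
  Row 5 (Noah White): OK
  Row 6 (Rosa Harris): OK

Total errors: 0

0 errors


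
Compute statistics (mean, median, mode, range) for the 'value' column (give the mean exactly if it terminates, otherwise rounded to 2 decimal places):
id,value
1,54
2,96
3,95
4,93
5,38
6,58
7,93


Data: [54, 96, 95, 93, 38, 58, 93]
Count: 7
Sum: 527
Mean: 527/7 ≈ 75.29 (rounded to 2 decimal places)
Sorted: [38, 54, 58, 93, 93, 95, 96]
Median: 93.0
Mode: 93 (2 times)
Range: 96 - 38 = 58
Min: 38, Max: 96

mean≈75.29, median=93.0, mode=93, range=58


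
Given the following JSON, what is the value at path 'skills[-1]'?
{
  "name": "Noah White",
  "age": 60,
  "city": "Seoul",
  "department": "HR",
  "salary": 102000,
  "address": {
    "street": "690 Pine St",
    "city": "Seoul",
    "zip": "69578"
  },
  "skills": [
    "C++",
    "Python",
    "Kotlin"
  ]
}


Query: skills[-1]
Path: skills -> last element
Value: Kotlin

Kotlin


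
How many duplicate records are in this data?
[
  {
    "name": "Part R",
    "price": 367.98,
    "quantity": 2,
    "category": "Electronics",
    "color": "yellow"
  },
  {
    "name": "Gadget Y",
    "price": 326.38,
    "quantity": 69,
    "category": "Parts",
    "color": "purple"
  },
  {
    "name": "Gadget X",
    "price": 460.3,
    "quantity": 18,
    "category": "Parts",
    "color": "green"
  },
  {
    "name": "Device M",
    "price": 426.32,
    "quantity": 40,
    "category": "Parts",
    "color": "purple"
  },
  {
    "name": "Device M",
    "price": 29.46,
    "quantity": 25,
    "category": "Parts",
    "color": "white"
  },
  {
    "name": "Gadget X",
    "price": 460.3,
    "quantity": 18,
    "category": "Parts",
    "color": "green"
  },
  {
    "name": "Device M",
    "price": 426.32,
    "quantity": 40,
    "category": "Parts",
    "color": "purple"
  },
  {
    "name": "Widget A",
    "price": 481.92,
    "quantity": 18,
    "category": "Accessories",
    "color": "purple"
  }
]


Checking 8 records for duplicates:

  Row 1: Part R ($367.98, qty 2)
  Row 2: Gadget Y ($326.38, qty 69)
  Row 3: Gadget X ($460.3, qty 18)
  Row 4: Device M ($426.32, qty 40)
  Row 5: Device M ($29.46, qty 25)
  Row 6: Gadget X ($460.3, qty 18) <-- DUPLICATE
  Row 7: Device M ($426.32, qty 40) <-- DUPLICATE
  Row 8: Widget A ($481.92, qty 18)

Duplicates found: 2
Unique records: 6

2 duplicates, 6 unique


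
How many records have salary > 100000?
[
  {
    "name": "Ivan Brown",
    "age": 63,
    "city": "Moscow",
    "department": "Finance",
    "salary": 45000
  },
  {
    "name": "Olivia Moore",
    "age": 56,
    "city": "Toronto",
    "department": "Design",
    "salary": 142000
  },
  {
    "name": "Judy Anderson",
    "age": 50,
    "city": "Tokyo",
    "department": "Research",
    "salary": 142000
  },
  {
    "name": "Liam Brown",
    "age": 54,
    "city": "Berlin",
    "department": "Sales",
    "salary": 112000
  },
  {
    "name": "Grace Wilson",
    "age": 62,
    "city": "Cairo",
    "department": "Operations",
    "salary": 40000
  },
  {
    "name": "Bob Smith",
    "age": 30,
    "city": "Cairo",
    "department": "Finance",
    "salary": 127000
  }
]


Data: 6 records
Condition: salary > 100000

Checking each record:
  Ivan Brown: 45000
  Olivia Moore: 142000 MATCH
  Judy Anderson: 142000 MATCH
  Liam Brown: 112000 MATCH
  Grace Wilson: 40000
  Bob Smith: 127000 MATCH

Count: 4

4


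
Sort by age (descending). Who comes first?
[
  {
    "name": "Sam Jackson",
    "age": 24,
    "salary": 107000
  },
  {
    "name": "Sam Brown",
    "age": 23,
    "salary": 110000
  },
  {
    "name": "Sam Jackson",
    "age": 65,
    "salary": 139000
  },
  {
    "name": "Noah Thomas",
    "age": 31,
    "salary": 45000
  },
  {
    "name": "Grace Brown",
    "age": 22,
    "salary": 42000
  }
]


Sort by: age (descending)

Sorted order:
  1. Sam Jackson (age = 65)
  2. Noah Thomas (age = 31)
  3. Sam Jackson (age = 24)
  4. Sam Brown (age = 23)
  5. Grace Brown (age = 22)

First: Sam Jackson

Sam Jackson


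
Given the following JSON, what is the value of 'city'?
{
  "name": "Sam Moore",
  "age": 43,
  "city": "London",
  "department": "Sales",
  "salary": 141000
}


Looking up field 'city'
Value: London

London


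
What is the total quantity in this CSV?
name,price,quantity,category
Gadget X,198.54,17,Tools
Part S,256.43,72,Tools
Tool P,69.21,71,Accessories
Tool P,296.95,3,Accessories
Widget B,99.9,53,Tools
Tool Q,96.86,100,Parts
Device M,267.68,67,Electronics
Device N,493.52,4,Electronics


Computing total quantity:
Values: [17, 72, 71, 3, 53, 100, 67, 4]
Sum = 387

387


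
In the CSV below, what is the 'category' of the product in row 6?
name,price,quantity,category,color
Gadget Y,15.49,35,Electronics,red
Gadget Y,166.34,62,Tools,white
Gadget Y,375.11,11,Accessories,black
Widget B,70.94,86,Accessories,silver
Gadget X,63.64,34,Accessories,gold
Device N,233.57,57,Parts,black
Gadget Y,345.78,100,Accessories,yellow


Query: Row 6 ('Device N'), column 'category'
Value: Parts

Parts


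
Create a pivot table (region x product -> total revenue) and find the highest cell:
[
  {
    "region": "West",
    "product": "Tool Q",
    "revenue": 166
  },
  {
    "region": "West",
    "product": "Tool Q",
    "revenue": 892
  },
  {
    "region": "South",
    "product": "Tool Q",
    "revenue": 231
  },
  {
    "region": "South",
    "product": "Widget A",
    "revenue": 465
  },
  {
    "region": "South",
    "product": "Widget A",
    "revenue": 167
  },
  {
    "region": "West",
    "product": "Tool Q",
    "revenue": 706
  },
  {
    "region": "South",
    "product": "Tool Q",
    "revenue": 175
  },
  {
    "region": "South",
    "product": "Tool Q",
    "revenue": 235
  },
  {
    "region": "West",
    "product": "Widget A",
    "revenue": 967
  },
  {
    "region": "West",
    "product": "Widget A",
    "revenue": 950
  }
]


Pivot: region (rows) x product (columns) -> total revenue

     Tool Q        Widget A    
South          641           632  
West          1764          1917  

Highest: West / Widget A = $1917

West / Widget A = $1917


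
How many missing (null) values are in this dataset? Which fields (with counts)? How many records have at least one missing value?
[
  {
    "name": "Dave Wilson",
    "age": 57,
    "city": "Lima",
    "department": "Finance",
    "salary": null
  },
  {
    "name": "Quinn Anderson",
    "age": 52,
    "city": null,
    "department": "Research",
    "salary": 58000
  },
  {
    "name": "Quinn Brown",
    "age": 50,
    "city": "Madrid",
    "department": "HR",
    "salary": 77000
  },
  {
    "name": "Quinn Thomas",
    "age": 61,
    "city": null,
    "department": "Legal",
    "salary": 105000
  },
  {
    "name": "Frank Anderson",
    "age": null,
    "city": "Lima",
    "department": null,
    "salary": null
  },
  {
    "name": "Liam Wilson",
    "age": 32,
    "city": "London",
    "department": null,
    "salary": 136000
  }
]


Checking for missing (null) values in 6 records:

  Dave Wilson: salary
  Quinn Anderson: city
  Quinn Brown: complete
  Quinn Thomas: city
  Frank Anderson: age, department, salary
  Liam Wilson: department

Per field:
  name: 0 missing
  age: 1 missing
  city: 2 missing
  department: 2 missing
  salary: 2 missing

Total missing values: 7
Records with any missing: 5

7 missing values (age: 1, city: 2, department: 2, salary: 2); 5 incomplete records


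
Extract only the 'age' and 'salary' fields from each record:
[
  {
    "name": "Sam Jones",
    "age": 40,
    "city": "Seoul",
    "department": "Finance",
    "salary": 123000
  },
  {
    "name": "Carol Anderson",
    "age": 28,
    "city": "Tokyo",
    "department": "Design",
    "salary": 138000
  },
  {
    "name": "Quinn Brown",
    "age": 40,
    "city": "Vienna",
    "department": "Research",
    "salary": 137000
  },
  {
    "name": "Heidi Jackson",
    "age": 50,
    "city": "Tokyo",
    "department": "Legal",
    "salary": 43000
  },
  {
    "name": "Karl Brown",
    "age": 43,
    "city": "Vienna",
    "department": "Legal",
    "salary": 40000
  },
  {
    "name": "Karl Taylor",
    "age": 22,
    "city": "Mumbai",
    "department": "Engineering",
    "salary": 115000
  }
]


Original: 6 records with fields: name, age, city, department, salary
Keep: ['age', 'salary']
Drop: ['name', 'city', 'department']
Result: 6 records, 2 fields each

[
  {
    "age": 40,
    "salary": 123000
  },
  {
    "age": 28,
    "salary": 138000
  },
  {
    "age": 40,
    "salary": 137000
  },
  {
    "age": 50,
    "salary": 43000
  },
  {
    "age": 43,
    "salary": 40000
  },
  {
    "age": 22,
    "salary": 115000
  }
]


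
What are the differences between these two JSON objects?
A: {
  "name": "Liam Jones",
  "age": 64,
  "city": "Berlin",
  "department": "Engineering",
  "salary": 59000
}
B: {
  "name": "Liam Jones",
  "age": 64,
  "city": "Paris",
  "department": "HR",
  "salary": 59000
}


Comparing each field (in key order):
  name: same
  age: same
  city: DIFFERENT
  department: DIFFERENT
  salary: same
Differences:
  city: Berlin -> Paris
  department: Engineering -> HR

2 field(s) changed

2 changes: city, department


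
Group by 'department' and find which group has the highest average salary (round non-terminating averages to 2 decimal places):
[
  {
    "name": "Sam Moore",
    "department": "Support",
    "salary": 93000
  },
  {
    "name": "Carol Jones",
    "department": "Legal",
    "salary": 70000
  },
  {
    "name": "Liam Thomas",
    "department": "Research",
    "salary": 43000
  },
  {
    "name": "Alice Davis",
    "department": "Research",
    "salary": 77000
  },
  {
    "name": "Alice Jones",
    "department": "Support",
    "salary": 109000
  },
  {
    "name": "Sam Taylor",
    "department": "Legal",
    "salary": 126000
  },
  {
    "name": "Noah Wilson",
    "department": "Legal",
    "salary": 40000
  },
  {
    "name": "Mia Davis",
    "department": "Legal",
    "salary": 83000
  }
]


Group by: department

Groups:
  Legal: 4 people, avg salary = 319000/4 = $79750
  Research: 2 people, avg salary = 120000/2 = $60000
  Support: 2 people, avg salary = 202000/2 = $101000

Highest average salary: Support ($101000)

Support ($101000)


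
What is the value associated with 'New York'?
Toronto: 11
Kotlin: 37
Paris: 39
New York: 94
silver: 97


Looking up key 'New York'
Value: 94

94


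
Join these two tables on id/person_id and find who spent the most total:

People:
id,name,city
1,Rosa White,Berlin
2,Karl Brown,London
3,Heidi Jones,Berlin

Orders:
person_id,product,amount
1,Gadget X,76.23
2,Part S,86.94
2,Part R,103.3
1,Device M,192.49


Join on: people.id = orders.person_id

Joined rows:
  Rosa White (Berlin) bought Gadget X for $76.23
  Karl Brown (London) bought Part S for $86.94
  Karl Brown (London) bought Part R for $103.3
  Rosa White (Berlin) bought Device M for $192.49

Total per person:
  Rosa White: $268.72
  Karl Brown: $190.24

Top spender: Rosa White ($268.72)

Rosa White ($268.72)


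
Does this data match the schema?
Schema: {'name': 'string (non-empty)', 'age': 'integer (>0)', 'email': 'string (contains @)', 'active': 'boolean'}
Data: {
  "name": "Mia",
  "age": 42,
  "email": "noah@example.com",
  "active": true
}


Validating each field against schema:
  name: OK (non-empty string)
  age: OK (positive integer)
  email: OK (string with @)
  active: OK (boolean)

Result: VALID

VALID


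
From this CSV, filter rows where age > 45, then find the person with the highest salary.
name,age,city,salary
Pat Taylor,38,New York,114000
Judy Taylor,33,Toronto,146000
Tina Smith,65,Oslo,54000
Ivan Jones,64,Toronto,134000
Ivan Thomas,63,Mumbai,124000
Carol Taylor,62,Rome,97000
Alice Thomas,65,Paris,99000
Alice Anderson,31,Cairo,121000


Filter: age > 45
Sort by: salary (descending)

Filtered records (5):
  Ivan Jones, age 64, salary $134000
  Ivan Thomas, age 63, salary $124000
  Alice Thomas, age 65, salary $99000
  Carol Taylor, age 62, salary $97000
  Tina Smith, age 65, salary $54000

Highest salary: Ivan Jones ($134000)

Ivan Jones


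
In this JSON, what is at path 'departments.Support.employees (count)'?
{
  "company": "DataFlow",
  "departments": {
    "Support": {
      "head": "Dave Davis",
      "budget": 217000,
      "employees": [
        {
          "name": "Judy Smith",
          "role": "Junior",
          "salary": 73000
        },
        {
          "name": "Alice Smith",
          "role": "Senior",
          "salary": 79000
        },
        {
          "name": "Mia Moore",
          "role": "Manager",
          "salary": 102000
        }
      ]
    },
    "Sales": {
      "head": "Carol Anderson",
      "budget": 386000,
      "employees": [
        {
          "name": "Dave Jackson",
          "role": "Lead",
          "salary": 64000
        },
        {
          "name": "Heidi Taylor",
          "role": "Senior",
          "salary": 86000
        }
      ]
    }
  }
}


Path: departments.Support.employees (count)

Navigate:
  -> departments
  -> Support
  -> employees (array, length 3)

3


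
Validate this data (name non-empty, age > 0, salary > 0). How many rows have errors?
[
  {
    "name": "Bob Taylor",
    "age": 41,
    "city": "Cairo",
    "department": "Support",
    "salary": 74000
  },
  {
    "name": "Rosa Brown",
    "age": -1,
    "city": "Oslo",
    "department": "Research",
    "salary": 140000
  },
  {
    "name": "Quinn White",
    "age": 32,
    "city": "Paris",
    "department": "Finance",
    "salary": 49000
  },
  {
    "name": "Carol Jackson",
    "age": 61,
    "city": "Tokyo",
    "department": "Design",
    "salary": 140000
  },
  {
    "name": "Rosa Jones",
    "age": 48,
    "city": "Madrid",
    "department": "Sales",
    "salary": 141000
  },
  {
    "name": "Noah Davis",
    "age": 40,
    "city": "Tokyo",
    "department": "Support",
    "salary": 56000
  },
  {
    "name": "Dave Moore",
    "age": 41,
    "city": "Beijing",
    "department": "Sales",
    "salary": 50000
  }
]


Validating 7 records:
Rules: name non-empty, age > 0, salary > 0

  Row 1 (Bob Taylor): OK
  Row 2 (Rosa Brown): negative age: -1
  Row 3 (Quinn White): OK
  Row 4 (Carol Jackson): OK
  Row 5 (Rosa Jones): OK
  Row 6 (Noah Davis): OK
  Row 7 (Dave Moore): OK

Total errors: 1

1 errors
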